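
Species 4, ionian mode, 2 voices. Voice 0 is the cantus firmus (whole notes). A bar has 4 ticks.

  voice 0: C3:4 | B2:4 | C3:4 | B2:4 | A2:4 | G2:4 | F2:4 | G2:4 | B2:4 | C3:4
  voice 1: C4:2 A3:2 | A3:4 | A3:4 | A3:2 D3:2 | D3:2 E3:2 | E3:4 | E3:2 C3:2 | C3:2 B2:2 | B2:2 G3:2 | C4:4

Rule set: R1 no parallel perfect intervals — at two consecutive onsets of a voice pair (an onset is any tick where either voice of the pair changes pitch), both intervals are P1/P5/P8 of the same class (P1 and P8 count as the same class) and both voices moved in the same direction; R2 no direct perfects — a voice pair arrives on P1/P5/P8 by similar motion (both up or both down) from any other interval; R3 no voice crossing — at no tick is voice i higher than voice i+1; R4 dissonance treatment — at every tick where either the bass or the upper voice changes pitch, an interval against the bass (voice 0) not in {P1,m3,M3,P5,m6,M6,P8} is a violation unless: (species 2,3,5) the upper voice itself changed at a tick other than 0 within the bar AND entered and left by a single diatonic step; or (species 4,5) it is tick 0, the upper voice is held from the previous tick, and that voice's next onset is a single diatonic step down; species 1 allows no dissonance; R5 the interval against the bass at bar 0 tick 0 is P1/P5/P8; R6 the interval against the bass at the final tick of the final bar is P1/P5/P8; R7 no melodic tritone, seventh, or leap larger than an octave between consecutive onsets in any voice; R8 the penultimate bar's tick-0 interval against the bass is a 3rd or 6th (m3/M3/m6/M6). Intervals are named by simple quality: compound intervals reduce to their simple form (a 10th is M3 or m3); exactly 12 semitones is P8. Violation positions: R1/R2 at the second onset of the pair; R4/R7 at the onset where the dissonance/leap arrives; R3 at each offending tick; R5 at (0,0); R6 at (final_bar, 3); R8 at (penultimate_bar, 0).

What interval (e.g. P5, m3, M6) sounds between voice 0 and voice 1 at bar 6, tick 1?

M7

voice 0=F2 voice 1=E3 -> M7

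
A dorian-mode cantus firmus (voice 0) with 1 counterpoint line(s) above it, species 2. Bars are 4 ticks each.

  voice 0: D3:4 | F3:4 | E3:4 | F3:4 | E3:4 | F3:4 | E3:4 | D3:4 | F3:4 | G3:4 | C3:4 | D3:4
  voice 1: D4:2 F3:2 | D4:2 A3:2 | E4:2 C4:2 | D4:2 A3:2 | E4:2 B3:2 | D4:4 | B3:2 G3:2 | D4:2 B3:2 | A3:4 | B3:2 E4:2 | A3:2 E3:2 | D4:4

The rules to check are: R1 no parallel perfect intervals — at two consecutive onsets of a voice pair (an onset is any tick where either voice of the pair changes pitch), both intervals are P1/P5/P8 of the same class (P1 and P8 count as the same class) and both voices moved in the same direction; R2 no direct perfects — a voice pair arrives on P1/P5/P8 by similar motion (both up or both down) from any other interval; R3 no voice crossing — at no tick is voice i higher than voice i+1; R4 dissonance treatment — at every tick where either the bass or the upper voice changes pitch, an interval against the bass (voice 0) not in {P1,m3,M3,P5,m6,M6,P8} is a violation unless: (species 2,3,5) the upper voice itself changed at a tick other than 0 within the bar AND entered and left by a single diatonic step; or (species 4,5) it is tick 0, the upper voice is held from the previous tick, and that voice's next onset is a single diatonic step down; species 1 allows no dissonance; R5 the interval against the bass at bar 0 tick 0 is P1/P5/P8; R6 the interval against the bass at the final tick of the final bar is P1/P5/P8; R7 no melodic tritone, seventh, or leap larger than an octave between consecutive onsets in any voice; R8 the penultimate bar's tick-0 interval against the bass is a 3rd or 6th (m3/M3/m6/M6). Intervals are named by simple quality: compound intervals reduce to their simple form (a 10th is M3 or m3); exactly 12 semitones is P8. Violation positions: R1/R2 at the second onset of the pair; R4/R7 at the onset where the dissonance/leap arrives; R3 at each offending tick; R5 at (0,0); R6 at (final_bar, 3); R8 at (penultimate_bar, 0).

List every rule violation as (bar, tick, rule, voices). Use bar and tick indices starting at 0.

bar 0: v0=D3 v1=D4 downbeat P8
bar 1: v0=F3 v1=D4 downbeat M6
bar 2: v0=E3 v1=E4 downbeat P8
bar 3: v0=F3 v1=D4 downbeat M6
bar 4: v0=E3 v1=E4 downbeat P8
bar 5: v0=F3 v1=D4 downbeat M6
bar 6: v0=E3 v1=B3 downbeat P5
bar 7: v0=D3 v1=D4 downbeat P8
bar 8: v0=F3 v1=A3 downbeat M3
bar 9: v0=G3 v1=B3 downbeat M3
bar 10: v0=C3 v1=A3 downbeat M6
bar 11: v0=D3 v1=D4 downbeat P8
  -> R2 @ bar 6 tick 0 v(0, 1): F3/D4 M6 -> E3/B3 P5 similar
  -> R2 @ bar 11 tick 0 v(0, 1): C3/E3 M3 -> D3/D4 P8 similar
  -> R7 @ bar 11 tick 0 v(1,): E3->D4 leap 10st

(6, 0, R2, (0, 1))
(11, 0, R2, (0, 1))
(11, 0, R7, (1,))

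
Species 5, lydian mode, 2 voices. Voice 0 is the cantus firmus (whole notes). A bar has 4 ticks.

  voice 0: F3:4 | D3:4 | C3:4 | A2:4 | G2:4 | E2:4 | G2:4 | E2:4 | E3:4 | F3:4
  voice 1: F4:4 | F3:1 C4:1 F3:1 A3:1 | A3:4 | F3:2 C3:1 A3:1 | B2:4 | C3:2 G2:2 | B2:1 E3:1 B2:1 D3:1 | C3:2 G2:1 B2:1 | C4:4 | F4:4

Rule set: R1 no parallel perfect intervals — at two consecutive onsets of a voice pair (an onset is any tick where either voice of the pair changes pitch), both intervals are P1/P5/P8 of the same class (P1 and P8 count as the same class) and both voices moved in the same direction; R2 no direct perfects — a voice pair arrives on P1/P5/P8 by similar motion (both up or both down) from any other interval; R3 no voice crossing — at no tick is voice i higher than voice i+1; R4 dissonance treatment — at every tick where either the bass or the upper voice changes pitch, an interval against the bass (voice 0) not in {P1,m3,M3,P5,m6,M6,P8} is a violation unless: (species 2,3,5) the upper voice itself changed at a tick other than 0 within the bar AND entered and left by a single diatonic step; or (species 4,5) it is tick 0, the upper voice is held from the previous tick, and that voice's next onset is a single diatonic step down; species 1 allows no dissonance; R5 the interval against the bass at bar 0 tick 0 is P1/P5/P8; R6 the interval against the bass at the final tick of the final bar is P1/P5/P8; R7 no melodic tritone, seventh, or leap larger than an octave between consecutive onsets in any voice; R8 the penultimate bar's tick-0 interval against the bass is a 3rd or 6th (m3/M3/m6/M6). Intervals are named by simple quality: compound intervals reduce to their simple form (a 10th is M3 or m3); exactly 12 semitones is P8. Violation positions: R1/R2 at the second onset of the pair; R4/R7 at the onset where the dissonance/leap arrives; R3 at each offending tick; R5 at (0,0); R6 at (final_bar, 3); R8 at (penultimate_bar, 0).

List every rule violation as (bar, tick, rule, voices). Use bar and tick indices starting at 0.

(1, 1, R4, (0, 1))
(4, 0, R7, (1,))
(8, 0, R7, (1,))
(9, 0, R2, (0, 1))

bar 0: v0=F3 v1=F4 downbeat P8
bar 1: v0=D3 v1=F3 downbeat m3
bar 2: v0=C3 v1=A3 downbeat M6
bar 3: v0=A2 v1=F3 downbeat m6
bar 4: v0=G2 v1=B2 downbeat M3
bar 5: v0=E2 v1=C3 downbeat m6
bar 6: v0=G2 v1=B2 downbeat M3
bar 7: v0=E2 v1=C3 downbeat m6
bar 8: v0=E3 v1=C4 downbeat m6
bar 9: v0=F3 v1=F4 downbeat P8
  -> R4 @ bar 1 tick 1 v(0, 1): D3/C4 m7 untreated
  -> R7 @ bar 4 tick 0 v(1,): A3->B2 leap 10st
  -> R7 @ bar 8 tick 0 v(1,): B2->C4 leap 13st
  -> R2 @ bar 9 tick 0 v(0, 1): E3/C4 m6 -> F3/F4 P8 similar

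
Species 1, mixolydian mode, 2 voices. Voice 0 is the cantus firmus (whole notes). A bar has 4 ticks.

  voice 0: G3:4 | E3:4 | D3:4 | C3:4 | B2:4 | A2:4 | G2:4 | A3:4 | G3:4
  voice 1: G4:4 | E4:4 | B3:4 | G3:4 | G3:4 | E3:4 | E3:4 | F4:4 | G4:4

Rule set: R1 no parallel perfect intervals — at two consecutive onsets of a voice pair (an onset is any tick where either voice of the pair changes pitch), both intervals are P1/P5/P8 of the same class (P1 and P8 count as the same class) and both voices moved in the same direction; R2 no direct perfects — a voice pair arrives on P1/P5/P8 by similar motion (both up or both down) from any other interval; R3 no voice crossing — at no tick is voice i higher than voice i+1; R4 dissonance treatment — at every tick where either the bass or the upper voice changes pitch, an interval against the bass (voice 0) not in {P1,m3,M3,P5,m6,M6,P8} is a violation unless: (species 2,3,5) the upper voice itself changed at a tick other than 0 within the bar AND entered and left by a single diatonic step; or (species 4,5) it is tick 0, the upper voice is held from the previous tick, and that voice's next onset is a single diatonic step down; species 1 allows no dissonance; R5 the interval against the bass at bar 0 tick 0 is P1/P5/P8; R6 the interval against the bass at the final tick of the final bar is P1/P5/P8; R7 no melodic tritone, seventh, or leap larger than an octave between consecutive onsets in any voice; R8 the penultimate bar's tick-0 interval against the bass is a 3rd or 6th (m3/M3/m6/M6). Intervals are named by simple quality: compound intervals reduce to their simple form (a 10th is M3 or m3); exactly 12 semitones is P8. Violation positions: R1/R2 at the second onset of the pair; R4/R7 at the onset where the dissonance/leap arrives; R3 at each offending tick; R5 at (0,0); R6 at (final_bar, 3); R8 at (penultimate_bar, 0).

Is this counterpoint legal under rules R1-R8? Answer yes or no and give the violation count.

bar 0: v0=G3 v1=G4 (P8)
bar 1: v0=E3 v1=E4 (P8)
bar 2: v0=D3 v1=B3 (M6)
bar 3: v0=C3 v1=G3 (P5)
bar 4: v0=B2 v1=G3 (m6)
bar 5: v0=A2 v1=E3 (P5)
bar 6: v0=G2 v1=E3 (M6)
bar 7: v0=A3 v1=F4 (m6)
bar 8: v0=G3 v1=G4 (P8)
  R1 @ bar1.0: G3/G4 P8 -> E3/E4 P8 similar
  R2 @ bar3.0: D3/B3 M6 -> C3/G3 P5 similar
  R2 @ bar5.0: B2/G3 m6 -> A2/E3 P5 similar
  R7 @ bar7.0: G2->A3 leap 14st
  R7 @ bar7.0: E3->F4 leap 13st

No (5 violations)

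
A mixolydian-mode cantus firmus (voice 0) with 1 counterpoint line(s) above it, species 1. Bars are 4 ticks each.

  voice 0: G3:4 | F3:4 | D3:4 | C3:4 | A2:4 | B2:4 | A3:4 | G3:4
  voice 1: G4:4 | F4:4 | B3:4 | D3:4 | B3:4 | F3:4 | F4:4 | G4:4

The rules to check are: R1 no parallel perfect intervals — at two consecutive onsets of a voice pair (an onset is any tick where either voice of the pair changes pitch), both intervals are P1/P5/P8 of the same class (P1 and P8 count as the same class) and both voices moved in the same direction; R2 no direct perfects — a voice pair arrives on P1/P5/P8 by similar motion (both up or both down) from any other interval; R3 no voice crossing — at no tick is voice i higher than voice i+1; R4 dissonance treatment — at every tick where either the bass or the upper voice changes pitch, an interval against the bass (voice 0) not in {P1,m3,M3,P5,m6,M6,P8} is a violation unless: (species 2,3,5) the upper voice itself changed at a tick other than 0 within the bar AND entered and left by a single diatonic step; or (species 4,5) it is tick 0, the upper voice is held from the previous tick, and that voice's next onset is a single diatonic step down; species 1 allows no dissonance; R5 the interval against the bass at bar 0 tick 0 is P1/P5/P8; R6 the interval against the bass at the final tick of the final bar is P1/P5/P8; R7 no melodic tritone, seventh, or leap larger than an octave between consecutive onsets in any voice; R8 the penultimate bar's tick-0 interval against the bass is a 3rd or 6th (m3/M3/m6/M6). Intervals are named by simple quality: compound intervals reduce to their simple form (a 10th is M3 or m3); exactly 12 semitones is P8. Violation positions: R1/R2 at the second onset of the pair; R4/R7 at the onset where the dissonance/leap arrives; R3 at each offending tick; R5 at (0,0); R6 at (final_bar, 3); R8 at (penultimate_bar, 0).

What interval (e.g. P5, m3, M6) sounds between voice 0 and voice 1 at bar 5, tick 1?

TT

voice 0=B2 voice 1=F3 -> TT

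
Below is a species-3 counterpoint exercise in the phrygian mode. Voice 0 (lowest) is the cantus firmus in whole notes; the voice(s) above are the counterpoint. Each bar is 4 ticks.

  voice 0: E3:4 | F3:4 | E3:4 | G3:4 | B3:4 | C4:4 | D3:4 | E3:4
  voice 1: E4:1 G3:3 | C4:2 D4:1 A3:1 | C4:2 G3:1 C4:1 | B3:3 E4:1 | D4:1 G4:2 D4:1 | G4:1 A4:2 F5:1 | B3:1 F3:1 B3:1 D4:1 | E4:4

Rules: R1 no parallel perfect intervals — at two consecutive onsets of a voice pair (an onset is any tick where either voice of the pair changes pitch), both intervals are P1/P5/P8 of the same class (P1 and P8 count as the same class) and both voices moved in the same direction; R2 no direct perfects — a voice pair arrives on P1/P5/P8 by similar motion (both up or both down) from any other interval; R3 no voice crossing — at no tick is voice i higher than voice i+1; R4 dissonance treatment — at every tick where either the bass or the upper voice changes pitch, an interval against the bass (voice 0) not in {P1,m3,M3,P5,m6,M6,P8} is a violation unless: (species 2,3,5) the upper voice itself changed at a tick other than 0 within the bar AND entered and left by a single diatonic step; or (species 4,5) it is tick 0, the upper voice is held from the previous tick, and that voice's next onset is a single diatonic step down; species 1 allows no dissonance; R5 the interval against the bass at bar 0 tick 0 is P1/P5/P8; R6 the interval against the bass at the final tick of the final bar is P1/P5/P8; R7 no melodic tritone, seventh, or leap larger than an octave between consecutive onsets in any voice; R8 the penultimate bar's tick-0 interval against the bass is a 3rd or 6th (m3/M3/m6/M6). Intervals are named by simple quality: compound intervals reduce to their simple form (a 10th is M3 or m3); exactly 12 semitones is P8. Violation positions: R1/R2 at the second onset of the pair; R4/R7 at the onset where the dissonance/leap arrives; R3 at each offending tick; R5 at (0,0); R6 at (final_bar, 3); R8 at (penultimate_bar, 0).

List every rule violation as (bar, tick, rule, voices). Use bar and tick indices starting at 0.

bar 0: v0=E3 v1=E4 downbeat P8
bar 1: v0=F3 v1=C4 downbeat P5
bar 2: v0=E3 v1=C4 downbeat m6
bar 3: v0=G3 v1=B3 downbeat M3
bar 4: v0=B3 v1=D4 downbeat m3
bar 5: v0=C4 v1=G4 downbeat P5
bar 6: v0=D3 v1=B3 downbeat M6
bar 7: v0=E3 v1=E4 downbeat P8
  -> R2 @ bar 1 tick 0 v(0, 1): E3/G3 m3 -> F3/C4 P5 similar
  -> R2 @ bar 5 tick 0 v(0, 1): B3/D4 m3 -> C4/G4 P5 similar
  -> R4 @ bar 5 tick 3 v(0, 1): C4/F5 P4 untreated
  -> R7 @ bar 6 tick 0 v(0,): C4->D3 leap 10st
  -> R7 @ bar 6 tick 0 v(1,): F5->B3 leap 18st
  -> R7 @ bar 6 tick 1 v(1,): B3->F3 leap 6st
  -> R7 @ bar 6 tick 2 v(1,): F3->B3 leap 6st
  -> R1 @ bar 7 tick 0 v(0, 1): D3/D4 P8 -> E3/E4 P8 similar

(1, 0, R2, (0, 1))
(5, 0, R2, (0, 1))
(5, 3, R4, (0, 1))
(6, 0, R7, (0,))
(6, 0, R7, (1,))
(6, 1, R7, (1,))
(6, 2, R7, (1,))
(7, 0, R1, (0, 1))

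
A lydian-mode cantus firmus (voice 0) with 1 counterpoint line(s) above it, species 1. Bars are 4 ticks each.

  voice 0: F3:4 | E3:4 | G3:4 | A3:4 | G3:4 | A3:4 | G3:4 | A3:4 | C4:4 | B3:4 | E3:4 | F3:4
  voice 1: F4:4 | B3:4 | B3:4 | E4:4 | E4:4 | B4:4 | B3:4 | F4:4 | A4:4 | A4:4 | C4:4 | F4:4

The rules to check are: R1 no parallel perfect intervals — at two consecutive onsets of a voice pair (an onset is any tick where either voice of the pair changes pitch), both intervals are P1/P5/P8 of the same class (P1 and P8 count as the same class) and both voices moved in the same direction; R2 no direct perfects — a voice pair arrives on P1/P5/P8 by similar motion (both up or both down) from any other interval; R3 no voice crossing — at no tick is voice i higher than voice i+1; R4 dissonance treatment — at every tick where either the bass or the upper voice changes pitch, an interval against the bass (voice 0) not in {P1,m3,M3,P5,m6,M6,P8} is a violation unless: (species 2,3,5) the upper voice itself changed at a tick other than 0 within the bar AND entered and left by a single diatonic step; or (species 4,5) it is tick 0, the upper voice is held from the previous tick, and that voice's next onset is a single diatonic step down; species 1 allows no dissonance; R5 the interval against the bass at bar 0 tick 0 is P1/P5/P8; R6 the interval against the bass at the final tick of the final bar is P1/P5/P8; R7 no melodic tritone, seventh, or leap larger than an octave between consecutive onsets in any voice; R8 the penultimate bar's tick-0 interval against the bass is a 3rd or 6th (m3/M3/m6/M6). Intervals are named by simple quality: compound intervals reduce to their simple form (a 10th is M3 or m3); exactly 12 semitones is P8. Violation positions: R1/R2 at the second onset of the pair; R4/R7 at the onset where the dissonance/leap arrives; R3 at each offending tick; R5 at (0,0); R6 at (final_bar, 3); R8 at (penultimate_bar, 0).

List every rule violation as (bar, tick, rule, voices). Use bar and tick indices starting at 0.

bar 0: v0=F3 v1=F4 downbeat P8
bar 1: v0=E3 v1=B3 downbeat P5
bar 2: v0=G3 v1=B3 downbeat M3
bar 3: v0=A3 v1=E4 downbeat P5
bar 4: v0=G3 v1=E4 downbeat M6
bar 5: v0=A3 v1=B4 downbeat M2
bar 6: v0=G3 v1=B3 downbeat M3
bar 7: v0=A3 v1=F4 downbeat m6
bar 8: v0=C4 v1=A4 downbeat M6
bar 9: v0=B3 v1=A4 downbeat m7
bar 10: v0=E3 v1=C4 downbeat m6
bar 11: v0=F3 v1=F4 downbeat P8
  -> R2 @ bar 1 tick 0 v(0, 1): F3/F4 P8 -> E3/B3 P5 similar
  -> R7 @ bar 1 tick 0 v(1,): F4->B3 leap 6st
  -> R2 @ bar 3 tick 0 v(0, 1): G3/B3 M3 -> A3/E4 P5 similar
  -> R4 @ bar 5 tick 0 v(0, 1): A3/B4 M2 untreated
  -> R7 @ bar 7 tick 0 v(1,): B3->F4 leap 6st
  -> R4 @ bar 9 tick 0 v(0, 1): B3/A4 m7 untreated
  -> R2 @ bar 11 tick 0 v(0, 1): E3/C4 m6 -> F3/F4 P8 similar

(1, 0, R2, (0, 1))
(1, 0, R7, (1,))
(3, 0, R2, (0, 1))
(5, 0, R4, (0, 1))
(7, 0, R7, (1,))
(9, 0, R4, (0, 1))
(11, 0, R2, (0, 1))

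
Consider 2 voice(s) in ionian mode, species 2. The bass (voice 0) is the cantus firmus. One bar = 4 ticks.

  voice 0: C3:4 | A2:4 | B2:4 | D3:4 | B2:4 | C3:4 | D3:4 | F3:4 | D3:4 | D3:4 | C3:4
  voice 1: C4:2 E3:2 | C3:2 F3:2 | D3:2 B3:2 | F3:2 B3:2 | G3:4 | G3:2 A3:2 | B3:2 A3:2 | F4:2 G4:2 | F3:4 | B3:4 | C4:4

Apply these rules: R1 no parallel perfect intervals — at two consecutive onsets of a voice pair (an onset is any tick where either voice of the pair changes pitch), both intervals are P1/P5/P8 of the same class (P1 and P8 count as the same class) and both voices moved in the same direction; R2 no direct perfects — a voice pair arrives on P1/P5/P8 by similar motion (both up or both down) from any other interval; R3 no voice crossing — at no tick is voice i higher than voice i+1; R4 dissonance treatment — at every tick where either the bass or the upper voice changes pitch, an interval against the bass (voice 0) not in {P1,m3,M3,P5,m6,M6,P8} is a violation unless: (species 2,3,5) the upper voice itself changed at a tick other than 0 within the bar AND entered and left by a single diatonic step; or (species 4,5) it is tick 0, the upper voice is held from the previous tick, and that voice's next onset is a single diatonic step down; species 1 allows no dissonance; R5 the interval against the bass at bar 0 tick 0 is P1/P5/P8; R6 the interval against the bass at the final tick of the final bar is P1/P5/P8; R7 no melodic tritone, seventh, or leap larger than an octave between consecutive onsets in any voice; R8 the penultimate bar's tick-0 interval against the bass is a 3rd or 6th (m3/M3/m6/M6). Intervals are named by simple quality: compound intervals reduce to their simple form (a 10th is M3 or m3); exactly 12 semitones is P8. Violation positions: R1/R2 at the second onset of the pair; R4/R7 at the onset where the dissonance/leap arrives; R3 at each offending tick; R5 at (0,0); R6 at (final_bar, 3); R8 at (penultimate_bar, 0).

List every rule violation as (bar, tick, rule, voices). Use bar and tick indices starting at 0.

bar 0: v0=C3 v1=C4 downbeat P8
bar 1: v0=A2 v1=C3 downbeat m3
bar 2: v0=B2 v1=D3 downbeat m3
bar 3: v0=D3 v1=F3 downbeat m3
bar 4: v0=B2 v1=G3 downbeat m6
bar 5: v0=C3 v1=G3 downbeat P5
bar 6: v0=D3 v1=B3 downbeat M6
bar 7: v0=F3 v1=F4 downbeat P8
bar 8: v0=D3 v1=F3 downbeat m3
bar 9: v0=D3 v1=B3 downbeat M6
bar 10: v0=C3 v1=C4 downbeat P8
  -> R7 @ bar 3 tick 0 v(1,): B3->F3 leap 6st
  -> R7 @ bar 3 tick 2 v(1,): F3->B3 leap 6st
  -> R2 @ bar 7 tick 0 v(0, 1): D3/A3 P5 -> F3/F4 P8 similar
  -> R4 @ bar 7 tick 2 v(0, 1): F3/G4 M2 untreated
  -> R7 @ bar 8 tick 0 v(1,): G4->F3 leap 14st
  -> R7 @ bar 9 tick 0 v(1,): F3->B3 leap 6st

(3, 0, R7, (1,))
(3, 2, R7, (1,))
(7, 0, R2, (0, 1))
(7, 2, R4, (0, 1))
(8, 0, R7, (1,))
(9, 0, R7, (1,))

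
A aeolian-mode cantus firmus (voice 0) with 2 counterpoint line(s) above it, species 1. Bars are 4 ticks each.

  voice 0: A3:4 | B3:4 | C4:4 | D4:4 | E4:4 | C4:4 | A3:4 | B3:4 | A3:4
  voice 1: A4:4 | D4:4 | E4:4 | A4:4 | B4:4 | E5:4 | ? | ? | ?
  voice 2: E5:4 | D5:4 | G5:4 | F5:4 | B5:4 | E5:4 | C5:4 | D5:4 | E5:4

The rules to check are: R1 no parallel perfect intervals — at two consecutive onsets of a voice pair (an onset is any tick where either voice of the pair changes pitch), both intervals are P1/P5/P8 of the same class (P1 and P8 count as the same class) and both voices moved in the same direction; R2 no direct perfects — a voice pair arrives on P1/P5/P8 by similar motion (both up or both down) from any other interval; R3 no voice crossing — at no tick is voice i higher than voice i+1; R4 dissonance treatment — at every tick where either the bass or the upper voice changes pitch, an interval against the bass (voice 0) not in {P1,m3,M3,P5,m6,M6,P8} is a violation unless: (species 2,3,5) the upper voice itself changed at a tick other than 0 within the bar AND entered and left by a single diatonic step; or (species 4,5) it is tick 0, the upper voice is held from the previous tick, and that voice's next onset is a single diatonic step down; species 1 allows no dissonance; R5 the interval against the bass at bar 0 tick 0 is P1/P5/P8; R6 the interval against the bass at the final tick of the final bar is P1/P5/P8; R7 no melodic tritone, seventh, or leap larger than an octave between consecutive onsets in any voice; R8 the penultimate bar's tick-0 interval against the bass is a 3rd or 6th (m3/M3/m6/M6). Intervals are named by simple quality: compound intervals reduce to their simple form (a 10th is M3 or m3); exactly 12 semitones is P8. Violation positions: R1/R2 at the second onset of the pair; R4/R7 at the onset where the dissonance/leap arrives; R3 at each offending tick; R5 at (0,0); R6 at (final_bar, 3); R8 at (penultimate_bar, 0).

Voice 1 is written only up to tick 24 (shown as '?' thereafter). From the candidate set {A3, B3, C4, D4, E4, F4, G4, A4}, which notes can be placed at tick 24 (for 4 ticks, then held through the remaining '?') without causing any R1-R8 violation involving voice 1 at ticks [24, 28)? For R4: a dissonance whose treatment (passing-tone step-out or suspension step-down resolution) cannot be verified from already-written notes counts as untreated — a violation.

{}

A3: violates R2,R7
B3: violates R4,R7
C4: violates R1,R7
D4: violates R4,R7
E4: violates R2
F4: violates R2,R7
G4: violates R4
A4: violates R2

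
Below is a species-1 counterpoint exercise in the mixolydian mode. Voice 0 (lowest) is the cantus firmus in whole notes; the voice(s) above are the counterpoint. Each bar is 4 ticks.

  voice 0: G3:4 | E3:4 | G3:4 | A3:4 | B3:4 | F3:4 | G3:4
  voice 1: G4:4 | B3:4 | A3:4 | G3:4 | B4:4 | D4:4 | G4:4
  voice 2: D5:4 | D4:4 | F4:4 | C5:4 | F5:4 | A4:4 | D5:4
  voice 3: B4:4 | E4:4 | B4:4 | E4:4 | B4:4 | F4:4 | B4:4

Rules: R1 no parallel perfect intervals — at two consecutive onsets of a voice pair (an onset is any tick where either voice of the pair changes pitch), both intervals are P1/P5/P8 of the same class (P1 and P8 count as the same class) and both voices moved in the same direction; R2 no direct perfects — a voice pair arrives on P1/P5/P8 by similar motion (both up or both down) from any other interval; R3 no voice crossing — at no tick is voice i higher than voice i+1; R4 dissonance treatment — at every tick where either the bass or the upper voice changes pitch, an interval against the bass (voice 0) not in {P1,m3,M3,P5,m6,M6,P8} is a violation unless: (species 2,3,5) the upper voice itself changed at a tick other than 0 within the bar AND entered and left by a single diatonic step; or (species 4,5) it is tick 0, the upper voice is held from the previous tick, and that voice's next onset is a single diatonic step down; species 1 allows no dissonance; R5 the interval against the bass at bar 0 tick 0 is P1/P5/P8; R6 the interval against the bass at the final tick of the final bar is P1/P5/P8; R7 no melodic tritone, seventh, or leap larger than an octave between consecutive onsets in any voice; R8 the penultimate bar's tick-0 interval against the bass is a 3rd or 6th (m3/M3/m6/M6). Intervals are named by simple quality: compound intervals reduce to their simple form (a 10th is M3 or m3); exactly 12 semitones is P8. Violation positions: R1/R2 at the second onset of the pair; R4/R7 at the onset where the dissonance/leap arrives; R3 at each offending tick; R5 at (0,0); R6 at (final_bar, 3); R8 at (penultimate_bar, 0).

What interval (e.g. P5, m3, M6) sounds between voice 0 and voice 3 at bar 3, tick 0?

P5

voice 0=A3 voice 3=E4 -> P5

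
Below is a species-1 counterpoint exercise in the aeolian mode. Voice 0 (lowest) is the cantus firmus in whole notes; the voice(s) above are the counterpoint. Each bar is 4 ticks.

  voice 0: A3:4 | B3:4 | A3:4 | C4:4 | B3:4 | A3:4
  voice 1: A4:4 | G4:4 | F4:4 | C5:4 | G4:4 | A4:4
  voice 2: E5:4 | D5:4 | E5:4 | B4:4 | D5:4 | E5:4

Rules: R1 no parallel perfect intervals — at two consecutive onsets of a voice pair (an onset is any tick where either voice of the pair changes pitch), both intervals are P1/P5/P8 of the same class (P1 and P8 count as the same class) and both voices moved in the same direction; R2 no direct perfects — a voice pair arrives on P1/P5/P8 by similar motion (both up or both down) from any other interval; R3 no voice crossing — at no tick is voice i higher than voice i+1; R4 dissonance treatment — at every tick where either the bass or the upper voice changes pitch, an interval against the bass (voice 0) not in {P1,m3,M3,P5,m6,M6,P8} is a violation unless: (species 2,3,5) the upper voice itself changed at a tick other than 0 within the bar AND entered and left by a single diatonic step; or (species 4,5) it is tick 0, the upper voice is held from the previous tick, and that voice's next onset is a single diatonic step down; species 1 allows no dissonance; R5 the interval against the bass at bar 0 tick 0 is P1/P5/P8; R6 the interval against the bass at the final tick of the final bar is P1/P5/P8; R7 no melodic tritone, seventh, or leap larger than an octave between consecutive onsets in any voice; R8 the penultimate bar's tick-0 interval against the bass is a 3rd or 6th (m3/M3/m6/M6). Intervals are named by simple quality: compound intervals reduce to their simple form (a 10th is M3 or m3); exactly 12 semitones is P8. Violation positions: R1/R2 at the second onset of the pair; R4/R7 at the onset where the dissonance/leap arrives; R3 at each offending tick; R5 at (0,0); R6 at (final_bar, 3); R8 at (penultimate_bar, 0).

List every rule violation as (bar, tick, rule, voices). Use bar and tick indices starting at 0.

(1, 0, R1, (1, 2))
(3, 0, R2, (0, 1))
(3, 0, R3, (1, 2))
(3, 0, R4, (0, 2))
(3, 1, R3, (1, 2))
(3, 2, R3, (1, 2))
(3, 3, R3, (1, 2))
(5, 0, R1, (1, 2))

bar 0: v0=A3 v1=A4 v2=E5 downbeat P5
bar 1: v0=B3 v1=G4 v2=D5 downbeat m3
bar 2: v0=A3 v1=F4 v2=E5 downbeat P5
bar 3: v0=C4 v1=C5 v2=B4 downbeat M7
bar 4: v0=B3 v1=G4 v2=D5 downbeat m3
bar 5: v0=A3 v1=A4 v2=E5 downbeat P5
  -> R1 @ bar 1 tick 0 v(1, 2): A4/E5 P5 -> G4/D5 P5 similar
  -> R2 @ bar 3 tick 0 v(0, 1): A3/F4 m6 -> C4/C5 P8 similar
  -> R3 @ bar 3 tick 0 v(1, 2): C5 above B4
  -> R4 @ bar 3 tick 0 v(0, 2): C4/B4 M7 untreated
  -> R3 @ bar 3 tick 1 v(1, 2): C5 above B4
  -> R3 @ bar 3 tick 2 v(1, 2): C5 above B4
  -> R3 @ bar 3 tick 3 v(1, 2): C5 above B4
  -> R1 @ bar 5 tick 0 v(1, 2): G4/D5 P5 -> A4/E5 P5 similar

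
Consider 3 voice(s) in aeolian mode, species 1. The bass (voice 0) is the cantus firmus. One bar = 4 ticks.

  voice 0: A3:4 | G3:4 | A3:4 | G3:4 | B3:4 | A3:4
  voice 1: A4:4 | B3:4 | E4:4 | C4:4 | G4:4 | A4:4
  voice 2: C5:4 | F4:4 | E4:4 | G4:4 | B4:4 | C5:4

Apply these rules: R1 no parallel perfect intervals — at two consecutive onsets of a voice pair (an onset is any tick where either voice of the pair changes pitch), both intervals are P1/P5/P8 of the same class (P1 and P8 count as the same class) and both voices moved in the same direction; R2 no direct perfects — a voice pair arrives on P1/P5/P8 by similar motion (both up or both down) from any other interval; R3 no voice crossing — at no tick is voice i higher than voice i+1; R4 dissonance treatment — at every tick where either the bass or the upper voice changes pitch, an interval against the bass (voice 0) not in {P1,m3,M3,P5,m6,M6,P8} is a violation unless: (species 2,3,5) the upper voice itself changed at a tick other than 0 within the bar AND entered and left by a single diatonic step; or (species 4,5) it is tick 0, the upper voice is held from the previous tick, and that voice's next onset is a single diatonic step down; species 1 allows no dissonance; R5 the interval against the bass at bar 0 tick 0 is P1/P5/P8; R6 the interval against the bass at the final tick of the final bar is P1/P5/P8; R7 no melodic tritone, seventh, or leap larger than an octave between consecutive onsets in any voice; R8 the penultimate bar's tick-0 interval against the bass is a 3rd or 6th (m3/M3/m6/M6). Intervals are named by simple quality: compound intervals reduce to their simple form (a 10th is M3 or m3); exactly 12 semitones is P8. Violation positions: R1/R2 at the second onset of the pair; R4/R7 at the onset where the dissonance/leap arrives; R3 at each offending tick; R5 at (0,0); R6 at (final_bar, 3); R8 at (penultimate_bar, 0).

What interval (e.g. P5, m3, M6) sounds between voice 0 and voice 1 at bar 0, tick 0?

voice 0=A3 voice 1=A4 -> P8

P8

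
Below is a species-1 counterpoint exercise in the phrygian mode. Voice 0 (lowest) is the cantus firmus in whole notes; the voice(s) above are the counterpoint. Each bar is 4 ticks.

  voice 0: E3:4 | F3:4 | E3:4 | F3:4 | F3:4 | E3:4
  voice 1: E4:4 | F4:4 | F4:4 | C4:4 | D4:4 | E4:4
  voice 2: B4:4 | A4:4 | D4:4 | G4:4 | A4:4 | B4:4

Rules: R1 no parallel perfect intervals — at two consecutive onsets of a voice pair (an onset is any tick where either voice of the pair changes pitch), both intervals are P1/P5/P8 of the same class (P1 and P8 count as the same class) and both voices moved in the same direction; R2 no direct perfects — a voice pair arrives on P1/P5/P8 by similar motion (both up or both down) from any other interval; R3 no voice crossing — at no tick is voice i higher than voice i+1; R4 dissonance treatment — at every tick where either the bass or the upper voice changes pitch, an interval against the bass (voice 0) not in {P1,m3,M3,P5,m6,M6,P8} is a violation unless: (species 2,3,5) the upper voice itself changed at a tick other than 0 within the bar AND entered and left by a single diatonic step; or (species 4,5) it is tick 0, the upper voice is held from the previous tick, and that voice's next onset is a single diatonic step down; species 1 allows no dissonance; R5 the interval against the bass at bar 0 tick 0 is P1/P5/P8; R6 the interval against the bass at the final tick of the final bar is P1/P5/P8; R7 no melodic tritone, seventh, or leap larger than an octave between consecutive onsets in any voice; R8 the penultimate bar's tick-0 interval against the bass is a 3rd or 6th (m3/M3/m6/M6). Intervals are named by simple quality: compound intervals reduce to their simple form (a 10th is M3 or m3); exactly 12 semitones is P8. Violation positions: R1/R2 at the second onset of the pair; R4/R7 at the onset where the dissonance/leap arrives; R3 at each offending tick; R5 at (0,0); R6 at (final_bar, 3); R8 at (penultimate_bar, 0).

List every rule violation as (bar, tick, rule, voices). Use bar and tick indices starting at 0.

bar 0: v0=E3 v1=E4 v2=B4 downbeat P5
bar 1: v0=F3 v1=F4 v2=A4 downbeat M3
bar 2: v0=E3 v1=F4 v2=D4 downbeat m7
bar 3: v0=F3 v1=C4 v2=G4 downbeat M2
bar 4: v0=F3 v1=D4 v2=A4 downbeat M3
bar 5: v0=E3 v1=E4 v2=B4 downbeat P5
  -> R1 @ bar 1 tick 0 v(0, 1): E3/E4 P8 -> F3/F4 P8 similar
  -> R3 @ bar 2 tick 0 v(1, 2): F4 above D4
  -> R4 @ bar 2 tick 0 v(0, 1): E3/F4 m2 untreated
  -> R4 @ bar 2 tick 0 v(0, 2): E3/D4 m7 untreated
  -> R3 @ bar 2 tick 1 v(1, 2): F4 above D4
  -> R3 @ bar 2 tick 2 v(1, 2): F4 above D4
  -> R3 @ bar 2 tick 3 v(1, 2): F4 above D4
  -> R4 @ bar 3 tick 0 v(0, 2): F3/G4 M2 untreated
  -> R1 @ bar 4 tick 0 v(1, 2): C4/G4 P5 -> D4/A4 P5 similar
  -> R1 @ bar 5 tick 0 v(1, 2): D4/A4 P5 -> E4/B4 P5 similar

(1, 0, R1, (0, 1))
(2, 0, R3, (1, 2))
(2, 0, R4, (0, 1))
(2, 0, R4, (0, 2))
(2, 1, R3, (1, 2))
(2, 2, R3, (1, 2))
(2, 3, R3, (1, 2))
(3, 0, R4, (0, 2))
(4, 0, R1, (1, 2))
(5, 0, R1, (1, 2))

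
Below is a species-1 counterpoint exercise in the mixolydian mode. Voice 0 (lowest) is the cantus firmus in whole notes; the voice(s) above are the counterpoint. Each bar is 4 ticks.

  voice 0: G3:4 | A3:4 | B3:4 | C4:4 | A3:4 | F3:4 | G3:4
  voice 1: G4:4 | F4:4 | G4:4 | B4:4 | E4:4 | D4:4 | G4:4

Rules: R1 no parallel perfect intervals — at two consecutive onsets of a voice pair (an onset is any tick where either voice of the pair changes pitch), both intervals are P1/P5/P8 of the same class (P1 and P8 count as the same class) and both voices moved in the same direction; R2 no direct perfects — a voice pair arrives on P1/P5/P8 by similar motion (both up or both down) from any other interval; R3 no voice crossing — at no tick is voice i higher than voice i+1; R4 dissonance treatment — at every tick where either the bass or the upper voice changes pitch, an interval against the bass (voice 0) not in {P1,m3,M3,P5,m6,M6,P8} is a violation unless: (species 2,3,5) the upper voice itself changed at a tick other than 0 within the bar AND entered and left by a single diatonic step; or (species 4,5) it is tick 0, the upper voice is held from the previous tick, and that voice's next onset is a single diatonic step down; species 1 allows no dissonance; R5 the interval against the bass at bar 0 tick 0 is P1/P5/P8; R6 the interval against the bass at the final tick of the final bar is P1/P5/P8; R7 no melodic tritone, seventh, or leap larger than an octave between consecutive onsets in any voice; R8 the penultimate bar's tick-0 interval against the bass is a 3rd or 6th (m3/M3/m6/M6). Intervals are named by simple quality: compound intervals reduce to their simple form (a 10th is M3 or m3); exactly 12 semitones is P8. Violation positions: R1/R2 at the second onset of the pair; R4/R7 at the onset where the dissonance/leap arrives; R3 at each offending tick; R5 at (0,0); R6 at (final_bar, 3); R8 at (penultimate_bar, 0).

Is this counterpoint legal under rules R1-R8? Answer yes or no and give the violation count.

No (3 violations)

bar 0: v0=G3 v1=G4 (P8)
bar 1: v0=A3 v1=F4 (m6)
bar 2: v0=B3 v1=G4 (m6)
bar 3: v0=C4 v1=B4 (M7)
bar 4: v0=A3 v1=E4 (P5)
bar 5: v0=F3 v1=D4 (M6)
bar 6: v0=G3 v1=G4 (P8)
  R4 @ bar3.0: C4/B4 M7 untreated
  R2 @ bar4.0: C4/B4 M7 -> A3/E4 P5 similar
  R2 @ bar6.0: F3/D4 M6 -> G3/G4 P8 similar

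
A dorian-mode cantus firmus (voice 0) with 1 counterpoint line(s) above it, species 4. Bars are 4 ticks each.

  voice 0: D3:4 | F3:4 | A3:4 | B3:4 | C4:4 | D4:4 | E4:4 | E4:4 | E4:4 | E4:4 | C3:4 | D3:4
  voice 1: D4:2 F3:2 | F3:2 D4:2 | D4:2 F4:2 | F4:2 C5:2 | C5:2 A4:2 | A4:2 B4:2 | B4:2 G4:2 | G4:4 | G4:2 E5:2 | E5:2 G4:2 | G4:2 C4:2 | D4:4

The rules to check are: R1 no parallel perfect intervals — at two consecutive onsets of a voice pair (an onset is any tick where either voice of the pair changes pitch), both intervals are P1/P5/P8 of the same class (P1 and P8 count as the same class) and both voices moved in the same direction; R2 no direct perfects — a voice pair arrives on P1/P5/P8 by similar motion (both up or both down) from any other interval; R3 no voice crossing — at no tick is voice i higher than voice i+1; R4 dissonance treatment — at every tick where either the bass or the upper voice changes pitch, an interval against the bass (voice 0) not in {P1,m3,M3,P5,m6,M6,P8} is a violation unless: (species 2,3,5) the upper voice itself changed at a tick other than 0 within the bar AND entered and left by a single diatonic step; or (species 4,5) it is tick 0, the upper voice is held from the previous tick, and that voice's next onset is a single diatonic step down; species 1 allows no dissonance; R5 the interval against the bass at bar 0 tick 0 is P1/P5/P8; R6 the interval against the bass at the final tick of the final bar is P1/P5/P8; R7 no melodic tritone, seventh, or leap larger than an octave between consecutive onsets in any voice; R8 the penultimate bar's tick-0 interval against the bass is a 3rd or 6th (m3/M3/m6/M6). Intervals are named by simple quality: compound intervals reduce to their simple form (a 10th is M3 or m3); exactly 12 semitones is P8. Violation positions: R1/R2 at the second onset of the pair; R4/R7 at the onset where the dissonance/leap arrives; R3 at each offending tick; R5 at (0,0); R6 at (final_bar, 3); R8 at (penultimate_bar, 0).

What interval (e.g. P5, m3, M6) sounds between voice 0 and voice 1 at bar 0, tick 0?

P8

voice 0=D3 voice 1=D4 -> P8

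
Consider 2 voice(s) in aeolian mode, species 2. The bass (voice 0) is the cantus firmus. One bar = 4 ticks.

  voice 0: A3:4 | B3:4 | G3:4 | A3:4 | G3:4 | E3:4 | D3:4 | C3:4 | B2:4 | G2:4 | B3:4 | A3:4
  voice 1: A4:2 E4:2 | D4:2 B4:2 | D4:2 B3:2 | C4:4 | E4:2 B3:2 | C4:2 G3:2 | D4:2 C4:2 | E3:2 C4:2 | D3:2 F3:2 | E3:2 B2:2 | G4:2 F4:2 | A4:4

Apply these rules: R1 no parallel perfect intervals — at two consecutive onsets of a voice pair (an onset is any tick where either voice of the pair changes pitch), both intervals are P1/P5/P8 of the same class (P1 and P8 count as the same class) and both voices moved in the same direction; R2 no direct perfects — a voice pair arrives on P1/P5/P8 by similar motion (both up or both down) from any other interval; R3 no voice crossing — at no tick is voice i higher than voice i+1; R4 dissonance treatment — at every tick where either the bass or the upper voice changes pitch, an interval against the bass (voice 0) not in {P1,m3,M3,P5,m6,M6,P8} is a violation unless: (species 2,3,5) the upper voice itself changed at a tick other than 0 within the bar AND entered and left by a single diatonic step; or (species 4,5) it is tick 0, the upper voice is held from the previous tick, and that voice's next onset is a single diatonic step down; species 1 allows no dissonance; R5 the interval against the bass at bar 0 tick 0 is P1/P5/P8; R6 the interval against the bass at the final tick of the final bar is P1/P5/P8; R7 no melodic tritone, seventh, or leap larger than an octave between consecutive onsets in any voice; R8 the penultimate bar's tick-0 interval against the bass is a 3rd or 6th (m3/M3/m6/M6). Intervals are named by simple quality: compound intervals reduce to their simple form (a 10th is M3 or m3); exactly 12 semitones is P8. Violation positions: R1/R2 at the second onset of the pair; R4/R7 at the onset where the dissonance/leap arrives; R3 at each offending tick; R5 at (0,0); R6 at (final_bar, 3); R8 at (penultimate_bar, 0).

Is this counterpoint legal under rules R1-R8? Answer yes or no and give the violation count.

No (7 violations)

bar 0: v0=A3 v1=A4 (P8)
bar 1: v0=B3 v1=D4 (m3)
bar 2: v0=G3 v1=D4 (P5)
bar 3: v0=A3 v1=C4 (m3)
bar 4: v0=G3 v1=E4 (M6)
bar 5: v0=E3 v1=C4 (m6)
bar 6: v0=D3 v1=D4 (P8)
bar 7: v0=C3 v1=E3 (M3)
bar 8: v0=B2 v1=D3 (m3)
bar 9: v0=G2 v1=E3 (M6)
bar 10: v0=B3 v1=G4 (m6)
bar 11: v0=A3 v1=A4 (P8)
  R2 @ bar2.0: B3/B4 P8 -> G3/D4 P5 similar
  R4 @ bar6.2: D3/C4 m7 untreated
  R7 @ bar8.0: C4->D3 leap 10st
  R4 @ bar8.2: B2/F3 TT untreated
  R7 @ bar10.0: G2->B3 leap 16st
  R7 @ bar10.0: B2->G4 leap 20st
  R4 @ bar10.2: B3/F4 TT untreated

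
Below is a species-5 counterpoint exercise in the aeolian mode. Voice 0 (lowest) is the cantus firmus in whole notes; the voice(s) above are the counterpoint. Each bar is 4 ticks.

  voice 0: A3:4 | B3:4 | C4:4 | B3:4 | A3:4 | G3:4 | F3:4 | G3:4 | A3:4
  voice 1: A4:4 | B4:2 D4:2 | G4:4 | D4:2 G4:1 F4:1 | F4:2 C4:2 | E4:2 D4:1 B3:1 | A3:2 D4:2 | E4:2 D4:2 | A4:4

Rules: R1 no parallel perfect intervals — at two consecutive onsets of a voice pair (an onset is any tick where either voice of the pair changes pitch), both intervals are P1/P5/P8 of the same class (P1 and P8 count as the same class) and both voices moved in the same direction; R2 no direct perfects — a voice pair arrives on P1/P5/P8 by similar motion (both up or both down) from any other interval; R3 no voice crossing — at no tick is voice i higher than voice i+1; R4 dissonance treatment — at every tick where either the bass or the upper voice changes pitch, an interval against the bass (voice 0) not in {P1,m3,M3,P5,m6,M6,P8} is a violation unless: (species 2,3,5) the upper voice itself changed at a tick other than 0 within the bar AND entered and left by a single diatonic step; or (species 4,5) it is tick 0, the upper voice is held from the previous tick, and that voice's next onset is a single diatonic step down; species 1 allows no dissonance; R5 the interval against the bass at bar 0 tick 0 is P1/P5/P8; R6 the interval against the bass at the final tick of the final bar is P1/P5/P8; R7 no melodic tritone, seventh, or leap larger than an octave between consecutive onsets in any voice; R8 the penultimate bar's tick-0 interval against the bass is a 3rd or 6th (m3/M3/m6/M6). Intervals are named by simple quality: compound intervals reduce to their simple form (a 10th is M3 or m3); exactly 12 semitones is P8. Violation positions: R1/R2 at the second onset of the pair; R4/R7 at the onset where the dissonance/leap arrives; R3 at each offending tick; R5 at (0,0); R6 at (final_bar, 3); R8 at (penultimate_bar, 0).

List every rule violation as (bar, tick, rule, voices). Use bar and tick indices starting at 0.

(1, 0, R1, (0, 1))
(2, 0, R2, (0, 1))
(3, 3, R4, (0, 1))
(8, 0, R2, (0, 1))

bar 0: v0=A3 v1=A4 downbeat P8
bar 1: v0=B3 v1=B4 downbeat P8
bar 2: v0=C4 v1=G4 downbeat P5
bar 3: v0=B3 v1=D4 downbeat m3
bar 4: v0=A3 v1=F4 downbeat m6
bar 5: v0=G3 v1=E4 downbeat M6
bar 6: v0=F3 v1=A3 downbeat M3
bar 7: v0=G3 v1=E4 downbeat M6
bar 8: v0=A3 v1=A4 downbeat P8
  -> R1 @ bar 1 tick 0 v(0, 1): A3/A4 P8 -> B3/B4 P8 similar
  -> R2 @ bar 2 tick 0 v(0, 1): B3/D4 m3 -> C4/G4 P5 similar
  -> R4 @ bar 3 tick 3 v(0, 1): B3/F4 TT untreated
  -> R2 @ bar 8 tick 0 v(0, 1): G3/D4 P5 -> A3/A4 P8 similar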